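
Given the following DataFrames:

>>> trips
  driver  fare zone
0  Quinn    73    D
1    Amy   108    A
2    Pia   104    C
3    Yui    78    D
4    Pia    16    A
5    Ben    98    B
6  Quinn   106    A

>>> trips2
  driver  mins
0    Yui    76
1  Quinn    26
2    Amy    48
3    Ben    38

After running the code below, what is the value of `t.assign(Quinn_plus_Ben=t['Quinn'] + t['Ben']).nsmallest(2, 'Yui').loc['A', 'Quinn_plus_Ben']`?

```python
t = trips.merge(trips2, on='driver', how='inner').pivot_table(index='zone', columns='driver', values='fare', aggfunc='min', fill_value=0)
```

merge on 'driver' (how='inner') → 5 rows:
  driver  fare zone  mins
0  Quinn    73    D    26
1    Amy   108    A    48
2    Yui    78    D    76
3    Ben    98    B    38
4  Quinn   106    A    26
pivot: rows=zone, cols=driver, min(fare):
driver  Amy  Ben  Quinn  Yui
zone                        
A       108    0    106    0
B         0   98      0    0
D         0    0     73   78
add column Quinn_plus_Ben = t['Quinn'] + t['Ben']:
driver  Amy  Ben  Quinn  Yui  Quinn_plus_Ben
zone                                        
A       108    0    106    0             106
B         0   98      0    0              98
D         0    0     73   78              73
take 2 rows with smallest Yui:
driver  Amy  Ben  Quinn  Yui  Quinn_plus_Ben
zone                                        
A       108    0    106    0             106
B         0   98      0    0              98
Taking the value at row 'A', column 'Quinn_plus_Ben' gives 106.

106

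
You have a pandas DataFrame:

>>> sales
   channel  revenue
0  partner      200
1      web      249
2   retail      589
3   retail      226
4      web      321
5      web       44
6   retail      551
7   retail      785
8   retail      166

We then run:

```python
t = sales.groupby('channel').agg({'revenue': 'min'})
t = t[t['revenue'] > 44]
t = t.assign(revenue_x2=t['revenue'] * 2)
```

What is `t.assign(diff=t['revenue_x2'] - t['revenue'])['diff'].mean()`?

group by channel, min of revenue:
         revenue
channel         
partner      200
retail       166
web           44
filter rows where revenue > 44:
         revenue
channel         
partner      200
retail       166
add column revenue_x2 = t['revenue'] * 2:
         revenue  revenue_x2
channel                     
partner      200         400
retail       166         332
add column diff = t['revenue_x2'] - t['revenue']:
         revenue  revenue_x2  diff
channel                           
partner      200         400   200
retail       166         332   166
Then the mean of column 'diff': 183.0

183.0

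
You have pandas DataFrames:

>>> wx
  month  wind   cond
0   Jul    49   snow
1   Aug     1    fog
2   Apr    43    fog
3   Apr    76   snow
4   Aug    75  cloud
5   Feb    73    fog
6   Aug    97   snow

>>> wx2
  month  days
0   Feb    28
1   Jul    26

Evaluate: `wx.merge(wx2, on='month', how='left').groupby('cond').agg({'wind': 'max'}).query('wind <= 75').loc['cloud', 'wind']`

75

merge on 'month' (how='left') → 7 rows:
  month  wind   cond  days
0   Jul    49   snow  26.0
1   Aug     1    fog   NaN
2   Apr    43    fog   NaN
3   Apr    76   snow   NaN
4   Aug    75  cloud   NaN
5   Feb    73    fog  28.0
6   Aug    97   snow   NaN
group by cond, max of wind:
       wind
cond       
cloud    75
fog      73
snow     97
filter rows where wind <= 75:
       wind
cond       
cloud    75
fog      73
Taking the value at row 'cloud', column 'wind' gives 75.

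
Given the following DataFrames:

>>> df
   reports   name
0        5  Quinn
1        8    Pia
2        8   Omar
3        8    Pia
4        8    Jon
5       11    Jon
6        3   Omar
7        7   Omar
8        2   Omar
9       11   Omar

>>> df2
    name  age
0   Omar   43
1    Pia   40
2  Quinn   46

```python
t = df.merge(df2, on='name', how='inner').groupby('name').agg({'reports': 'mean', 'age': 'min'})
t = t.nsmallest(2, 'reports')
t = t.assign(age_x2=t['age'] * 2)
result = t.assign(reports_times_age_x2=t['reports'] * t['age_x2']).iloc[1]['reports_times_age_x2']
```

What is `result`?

533.2

merge on 'name' (how='inner') → 8 rows:
   reports   name  age
0        5  Quinn   46
1        8    Pia   40
2        8   Omar   43
3        8    Pia   40
4        3   Omar   43
5        7   Omar   43
6        2   Omar   43
7       11   Omar   43
group by name: mean(reports), min(age):
       reports  age
name               
Omar       6.2   43
Pia        8.0   40
Quinn      5.0   46
take 2 rows with smallest reports:
       reports  age
name               
Quinn      5.0   46
Omar       6.2   43
add column age_x2 = t['age'] * 2:
       reports  age  age_x2
name                       
Quinn      5.0   46      92
Omar       6.2   43      86
add column reports_times_age_x2 = t['reports'] * t['age_x2']:
       reports  age  age_x2  reports_times_age_x2
name                                             
Quinn      5.0   46      92                 460.0
Omar       6.2   43      86                 533.2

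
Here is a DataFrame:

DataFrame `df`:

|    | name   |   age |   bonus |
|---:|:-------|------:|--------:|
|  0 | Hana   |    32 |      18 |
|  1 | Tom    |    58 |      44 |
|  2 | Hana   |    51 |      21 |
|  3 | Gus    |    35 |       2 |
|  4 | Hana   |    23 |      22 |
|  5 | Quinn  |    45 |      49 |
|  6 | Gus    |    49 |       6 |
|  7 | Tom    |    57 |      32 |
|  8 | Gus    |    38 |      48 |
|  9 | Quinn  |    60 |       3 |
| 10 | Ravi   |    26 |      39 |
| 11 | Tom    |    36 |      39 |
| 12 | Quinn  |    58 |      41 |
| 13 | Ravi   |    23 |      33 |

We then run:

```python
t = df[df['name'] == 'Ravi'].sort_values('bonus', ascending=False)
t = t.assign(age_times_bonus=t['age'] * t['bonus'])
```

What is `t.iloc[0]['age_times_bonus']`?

1014

filter rows where name == 'Ravi':
    name  age  bonus
10  Ravi   26     39
13  Ravi   23     33
sort by bonus descending:
    name  age  bonus
10  Ravi   26     39
13  Ravi   23     33
add column age_times_bonus = t['age'] * t['bonus']:
    name  age  bonus  age_times_bonus
10  Ravi   26     39             1014
13  Ravi   23     33              759
Hence 1014.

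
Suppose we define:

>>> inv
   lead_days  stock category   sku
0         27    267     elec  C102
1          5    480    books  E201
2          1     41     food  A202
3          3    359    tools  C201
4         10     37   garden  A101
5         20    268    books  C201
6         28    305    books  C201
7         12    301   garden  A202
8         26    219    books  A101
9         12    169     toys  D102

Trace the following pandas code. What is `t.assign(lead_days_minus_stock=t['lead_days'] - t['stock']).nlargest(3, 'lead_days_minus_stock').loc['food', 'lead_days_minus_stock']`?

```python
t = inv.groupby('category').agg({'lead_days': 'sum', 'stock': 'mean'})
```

-40.0

group by category: sum(lead_days), mean(stock):
          lead_days  stock
category                  
books            79  318.0
elec             27  267.0
food              1   41.0
garden           22  169.0
tools             3  359.0
toys             12  169.0
add column lead_days_minus_stock = t['lead_days'] - t['stock']:
          lead_days  stock  lead_days_minus_stock
category                                         
books            79  318.0                 -239.0
elec             27  267.0                 -240.0
food              1   41.0                  -40.0
garden           22  169.0                 -147.0
tools             3  359.0                 -356.0
toys             12  169.0                 -157.0
take 3 rows with largest lead_days_minus_stock:
          lead_days  stock  lead_days_minus_stock
category                                         
food              1   41.0                  -40.0
garden           22  169.0                 -147.0
toys             12  169.0                 -157.0
Hence -40.0.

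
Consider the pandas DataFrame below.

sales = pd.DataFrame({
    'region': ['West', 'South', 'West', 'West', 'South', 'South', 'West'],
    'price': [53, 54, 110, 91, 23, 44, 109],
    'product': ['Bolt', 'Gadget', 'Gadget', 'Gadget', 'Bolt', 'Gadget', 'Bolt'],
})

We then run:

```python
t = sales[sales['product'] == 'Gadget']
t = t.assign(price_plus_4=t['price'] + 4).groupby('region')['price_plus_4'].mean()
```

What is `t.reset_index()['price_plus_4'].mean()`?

filter rows where product == 'Gadget':
  region  price product
1  South     54  Gadget
2   West    110  Gadget
3   West     91  Gadget
5  South     44  Gadget
add column price_plus_4 = t['price'] + 4:
  region  price product  price_plus_4
1  South     54  Gadget            58
2   West    110  Gadget           114
3   West     91  Gadget            95
5  South     44  Gadget            48
group by region, mean of price_plus_4:
region
South     53.0
West     104.5
Name: price_plus_4, dtype: float64
reset_index():
  region  price_plus_4
0  South          53.0
1   West         104.5
mean of column 'price_plus_4' → 78.75

78.75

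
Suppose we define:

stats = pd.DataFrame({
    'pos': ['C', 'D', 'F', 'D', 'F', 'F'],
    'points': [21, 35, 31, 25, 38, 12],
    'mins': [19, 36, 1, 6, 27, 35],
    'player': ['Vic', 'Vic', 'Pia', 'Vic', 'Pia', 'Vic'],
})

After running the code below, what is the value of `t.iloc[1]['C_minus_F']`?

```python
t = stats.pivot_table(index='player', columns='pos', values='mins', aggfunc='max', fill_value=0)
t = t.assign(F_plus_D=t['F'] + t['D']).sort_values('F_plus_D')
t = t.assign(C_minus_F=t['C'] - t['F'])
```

-16

pivot: rows=player, cols=pos, max(mins):
pos      C   D   F
player            
Pia      0   0  27
Vic     19  36  35
add column F_plus_D = t['F'] + t['D']:
pos      C   D   F  F_plus_D
player                      
Pia      0   0  27        27
Vic     19  36  35        71
sort by F_plus_D:
pos      C   D   F  F_plus_D
player                      
Pia      0   0  27        27
Vic     19  36  35        71
add column C_minus_F = t['C'] - t['F']:
pos      C   D   F  F_plus_D  C_minus_F
player                                 
Pia      0   0  27        27        -27
Vic     19  36  35        71        -16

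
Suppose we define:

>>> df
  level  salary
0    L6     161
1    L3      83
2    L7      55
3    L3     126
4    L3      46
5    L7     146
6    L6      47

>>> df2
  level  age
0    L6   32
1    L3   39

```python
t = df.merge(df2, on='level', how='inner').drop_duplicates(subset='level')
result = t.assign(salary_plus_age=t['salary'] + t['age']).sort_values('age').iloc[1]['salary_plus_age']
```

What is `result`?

122

merge on 'level' (how='inner') → 5 rows:
  level  salary  age
0    L6     161   32
1    L3      83   39
2    L3     126   39
3    L3      46   39
4    L6      47   32
drop duplicate level (keep=first):
  level  salary  age
0    L6     161   32
1    L3      83   39
add column salary_plus_age = t['salary'] + t['age']:
  level  salary  age  salary_plus_age
0    L6     161   32              193
1    L3      83   39              122
sort by age:
  level  salary  age  salary_plus_age
0    L6     161   32              193
1    L3      83   39              122
value at position 1, column 'salary_plus_age' → 122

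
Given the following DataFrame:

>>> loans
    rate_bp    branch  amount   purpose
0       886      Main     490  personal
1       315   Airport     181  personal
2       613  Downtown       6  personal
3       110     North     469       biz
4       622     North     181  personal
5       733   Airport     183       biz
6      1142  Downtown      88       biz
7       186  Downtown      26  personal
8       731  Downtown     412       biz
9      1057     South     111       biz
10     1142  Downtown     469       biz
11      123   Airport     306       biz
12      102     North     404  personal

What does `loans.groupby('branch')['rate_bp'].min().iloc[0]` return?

group by branch, min of rate_bp:
branch
Airport      123
Downtown     186
Main         886
North        102
South       1057
Name: rate_bp, dtype: int64
Then the value at position 0: 123

123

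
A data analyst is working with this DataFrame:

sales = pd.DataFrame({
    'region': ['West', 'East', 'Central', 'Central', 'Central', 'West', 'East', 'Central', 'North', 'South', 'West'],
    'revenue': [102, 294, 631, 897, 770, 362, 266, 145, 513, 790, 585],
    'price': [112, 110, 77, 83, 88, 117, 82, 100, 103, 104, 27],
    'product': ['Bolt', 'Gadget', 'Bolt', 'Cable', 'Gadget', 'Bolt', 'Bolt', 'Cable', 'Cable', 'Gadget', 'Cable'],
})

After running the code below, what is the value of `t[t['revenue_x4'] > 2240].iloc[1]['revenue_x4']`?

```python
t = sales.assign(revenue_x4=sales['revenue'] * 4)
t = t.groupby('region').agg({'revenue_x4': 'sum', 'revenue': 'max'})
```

3160

add column revenue_x4 = sales['revenue'] * 4:
     region  revenue  price product  revenue_x4
0      West      102    112    Bolt         408
1      East      294    110  Gadget        1176
2   Central      631     77    Bolt        2524
3   Central      897     83   Cable        3588
4   Central      770     88  Gadget        3080
5      West      362    117    Bolt        1448
6      East      266     82    Bolt        1064
7   Central      145    100   Cable         580
8     North      513    103   Cable        2052
9     South      790    104  Gadget        3160
10     West      585     27   Cable        2340
group by region: sum(revenue_x4), max(revenue):
         revenue_x4  revenue
region                      
Central        9772      897
East           2240      294
North          2052      513
South          3160      790
West           4196      585
filter rows where revenue_x4 > 2240:
         revenue_x4  revenue
region                      
Central        9772      897
South          3160      790
West           4196      585
Then the value at position 1, column 'revenue_x4': 3160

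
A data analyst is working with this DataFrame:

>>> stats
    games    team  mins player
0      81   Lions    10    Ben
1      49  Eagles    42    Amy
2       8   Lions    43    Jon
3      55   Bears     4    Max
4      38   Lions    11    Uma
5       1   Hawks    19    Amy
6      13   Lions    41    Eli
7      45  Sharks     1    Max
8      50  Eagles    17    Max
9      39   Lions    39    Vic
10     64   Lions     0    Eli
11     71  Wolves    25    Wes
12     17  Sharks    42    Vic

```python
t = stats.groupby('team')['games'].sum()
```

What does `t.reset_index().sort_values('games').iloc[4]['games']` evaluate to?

99

group by team, sum of games:
team
Bears      55
Eagles     99
Hawks       1
Lions     243
Sharks     62
Wolves     71
Name: games, dtype: int64
reset_index():
     team  games
0   Bears     55
1  Eagles     99
2   Hawks      1
3   Lions    243
4  Sharks     62
5  Wolves     71
sort by games:
     team  games
2   Hawks      1
0   Bears     55
4  Sharks     62
5  Wolves     71
1  Eagles     99
3   Lions    243
The value at position 4, column 'games' is 99.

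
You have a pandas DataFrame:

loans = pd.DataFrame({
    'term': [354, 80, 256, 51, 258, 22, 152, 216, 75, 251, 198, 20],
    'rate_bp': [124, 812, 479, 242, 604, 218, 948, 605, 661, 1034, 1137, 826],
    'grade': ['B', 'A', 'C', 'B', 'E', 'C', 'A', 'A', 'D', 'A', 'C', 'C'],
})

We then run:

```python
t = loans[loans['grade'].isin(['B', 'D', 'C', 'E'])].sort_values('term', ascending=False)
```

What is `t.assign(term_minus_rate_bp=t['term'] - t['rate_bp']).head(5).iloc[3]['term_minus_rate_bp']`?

-939

filter rows where grade in ['B', 'D', 'C', 'E']:
    term  rate_bp grade
0    354      124     B
2    256      479     C
3     51      242     B
4    258      604     E
5     22      218     C
8     75      661     D
10   198     1137     C
11    20      826     C
sort by term descending:
    term  rate_bp grade
0    354      124     B
4    258      604     E
2    256      479     C
10   198     1137     C
8     75      661     D
3     51      242     B
5     22      218     C
11    20      826     C
add column term_minus_rate_bp = t['term'] - t['rate_bp']:
    term  rate_bp grade  term_minus_rate_bp
0    354      124     B                 230
4    258      604     E                -346
2    256      479     C                -223
10   198     1137     C                -939
8     75      661     D                -586
3     51      242     B                -191
5     22      218     C                -196
11    20      826     C                -806
take first 5 rows:
    term  rate_bp grade  term_minus_rate_bp
0    354      124     B                 230
4    258      604     E                -346
2    256      479     C                -223
10   198     1137     C                -939
8     75      661     D                -586
Finally, value at position 3, column 'term_minus_rate_bp' = -939.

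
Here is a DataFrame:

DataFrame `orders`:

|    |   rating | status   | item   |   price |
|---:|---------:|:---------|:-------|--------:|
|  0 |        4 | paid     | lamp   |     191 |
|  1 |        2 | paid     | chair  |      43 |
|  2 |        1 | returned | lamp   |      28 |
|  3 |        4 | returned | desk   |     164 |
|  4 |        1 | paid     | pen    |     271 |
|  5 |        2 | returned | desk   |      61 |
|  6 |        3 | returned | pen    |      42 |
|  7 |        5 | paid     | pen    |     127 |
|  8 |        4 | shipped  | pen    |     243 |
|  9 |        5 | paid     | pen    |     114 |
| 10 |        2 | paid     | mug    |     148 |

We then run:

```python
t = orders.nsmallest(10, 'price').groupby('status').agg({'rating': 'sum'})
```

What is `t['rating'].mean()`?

take 10 rows with smallest price:
    rating    status   item  price
2        1  returned   lamp     28
6        3  returned    pen     42
1        2      paid  chair     43
5        2  returned   desk     61
9        5      paid    pen    114
7        5      paid    pen    127
10       2      paid    mug    148
3        4  returned   desk    164
0        4      paid   lamp    191
8        4   shipped    pen    243
group by status, sum of rating:
          rating
status          
paid          18
returned      10
shipped        4
So mean() = 10.6666666667.

10.6666666667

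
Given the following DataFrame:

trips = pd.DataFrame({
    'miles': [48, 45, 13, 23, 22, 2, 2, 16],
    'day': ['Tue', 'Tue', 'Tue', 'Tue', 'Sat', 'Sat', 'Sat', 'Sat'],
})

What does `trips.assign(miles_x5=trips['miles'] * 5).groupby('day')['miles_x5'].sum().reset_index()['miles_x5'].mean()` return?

427.5

add column miles_x5 = trips['miles'] * 5:
   miles  day  miles_x5
0     48  Tue       240
1     45  Tue       225
2     13  Tue        65
3     23  Tue       115
4     22  Sat       110
5      2  Sat        10
6      2  Sat        10
7     16  Sat        80
group by day, sum of miles_x5:
day
Sat    210
Tue    645
Name: miles_x5, dtype: int64
reset_index():
   day  miles_x5
0  Sat       210
1  Tue       645
Finally, mean of column 'miles_x5' = 427.5.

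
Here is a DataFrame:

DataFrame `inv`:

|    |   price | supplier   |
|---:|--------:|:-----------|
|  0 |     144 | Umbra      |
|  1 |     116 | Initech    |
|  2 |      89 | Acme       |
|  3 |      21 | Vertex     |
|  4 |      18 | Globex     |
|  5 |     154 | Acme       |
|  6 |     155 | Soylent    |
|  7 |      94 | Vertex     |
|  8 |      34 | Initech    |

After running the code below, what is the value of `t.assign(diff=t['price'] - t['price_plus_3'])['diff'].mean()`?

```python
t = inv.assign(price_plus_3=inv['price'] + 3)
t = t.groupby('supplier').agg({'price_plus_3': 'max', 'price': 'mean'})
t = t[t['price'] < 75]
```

-21.25

add column price_plus_3 = inv['price'] + 3:
   price supplier  price_plus_3
0    144    Umbra           147
1    116  Initech           119
2     89     Acme            92
3     21   Vertex            24
4     18   Globex            21
5    154     Acme           157
6    155  Soylent           158
7     94   Vertex            97
8     34  Initech            37
group by supplier: max(price_plus_3), mean(price):
          price_plus_3  price
supplier                     
Acme               157  121.5
Globex              21   18.0
Initech            119   75.0
Soylent            158  155.0
Umbra              147  144.0
Vertex              97   57.5
filter rows where price < 75:
          price_plus_3  price
supplier                     
Globex              21   18.0
Vertex              97   57.5
add column diff = t['price'] - t['price_plus_3']:
          price_plus_3  price  diff
supplier                           
Globex              21   18.0  -3.0
Vertex              97   57.5 -39.5
The mean of column 'diff' is -21.25.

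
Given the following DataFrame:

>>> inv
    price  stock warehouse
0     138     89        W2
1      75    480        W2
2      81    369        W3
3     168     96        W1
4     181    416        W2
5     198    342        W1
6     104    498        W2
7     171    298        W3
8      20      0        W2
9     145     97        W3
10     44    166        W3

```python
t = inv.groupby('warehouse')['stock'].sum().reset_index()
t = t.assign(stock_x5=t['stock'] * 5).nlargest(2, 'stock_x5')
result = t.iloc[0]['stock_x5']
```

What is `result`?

7415

group by warehouse, sum of stock:
warehouse
W1     438
W2    1483
W3     930
Name: stock, dtype: int64
reset_index():
  warehouse  stock
0        W1    438
1        W2   1483
2        W3    930
add column stock_x5 = t['stock'] * 5:
  warehouse  stock  stock_x5
0        W1    438      2190
1        W2   1483      7415
2        W3    930      4650
take 2 rows with largest stock_x5:
  warehouse  stock  stock_x5
1        W2   1483      7415
2        W3    930      4650
Then the value at position 0, column 'stock_x5': 7415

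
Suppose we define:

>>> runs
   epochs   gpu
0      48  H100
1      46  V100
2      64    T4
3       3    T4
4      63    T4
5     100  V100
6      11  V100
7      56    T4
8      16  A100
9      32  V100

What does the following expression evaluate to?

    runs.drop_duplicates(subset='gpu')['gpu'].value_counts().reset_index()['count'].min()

drop duplicate gpu (keep=first):
   epochs   gpu
0      48  H100
1      46  V100
2      64    T4
8      16  A100
value_counts of gpu:
gpu
H100    1
V100    1
T4      1
A100    1
Name: count, dtype: int64
reset_index():
    gpu  count
0  H100      1
1  V100      1
2    T4      1
3  A100      1
Taking the min of column 'count' gives 1.

1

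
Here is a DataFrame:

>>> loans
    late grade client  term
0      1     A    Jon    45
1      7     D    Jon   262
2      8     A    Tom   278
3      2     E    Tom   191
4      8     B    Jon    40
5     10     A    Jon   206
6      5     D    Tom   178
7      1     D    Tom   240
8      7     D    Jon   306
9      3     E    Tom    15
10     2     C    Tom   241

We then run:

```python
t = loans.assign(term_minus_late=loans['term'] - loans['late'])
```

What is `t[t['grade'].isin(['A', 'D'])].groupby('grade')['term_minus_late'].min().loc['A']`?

add column term_minus_late = loans['term'] - loans['late']:
    late grade client  term  term_minus_late
0      1     A    Jon    45               44
1      7     D    Jon   262              255
2      8     A    Tom   278              270
3      2     E    Tom   191              189
4      8     B    Jon    40               32
5     10     A    Jon   206              196
6      5     D    Tom   178              173
7      1     D    Tom   240              239
8      7     D    Jon   306              299
9      3     E    Tom    15               12
10     2     C    Tom   241              239
filter rows where grade in ['A', 'D']:
   late grade client  term  term_minus_late
0     1     A    Jon    45               44
1     7     D    Jon   262              255
2     8     A    Tom   278              270
5    10     A    Jon   206              196
6     5     D    Tom   178              173
7     1     D    Tom   240              239
8     7     D    Jon   306              299
group by grade, min of term_minus_late:
grade
A     44
D    173
Name: term_minus_late, dtype: int64
So loc['A'] = 44.

44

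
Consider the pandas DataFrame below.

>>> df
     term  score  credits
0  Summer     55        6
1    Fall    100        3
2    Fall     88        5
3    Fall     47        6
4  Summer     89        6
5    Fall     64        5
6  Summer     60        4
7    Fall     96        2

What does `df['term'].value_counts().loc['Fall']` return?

5

value_counts of term:
term
Fall      5
Summer    3
Name: count, dtype: int64
The value at index 'Fall' is 5.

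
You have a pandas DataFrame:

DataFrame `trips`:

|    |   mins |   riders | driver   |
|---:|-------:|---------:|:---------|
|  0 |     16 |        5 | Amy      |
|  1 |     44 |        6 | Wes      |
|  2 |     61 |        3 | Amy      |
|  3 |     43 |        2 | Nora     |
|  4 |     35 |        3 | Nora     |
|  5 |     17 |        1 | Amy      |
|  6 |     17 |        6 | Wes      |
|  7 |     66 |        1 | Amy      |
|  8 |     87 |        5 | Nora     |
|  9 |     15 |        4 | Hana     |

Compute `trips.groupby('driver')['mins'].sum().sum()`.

401

group by driver, sum of mins:
driver
Amy     160
Hana     15
Nora    165
Wes      61
Name: mins, dtype: int64
Then the sum of the resulting series: 401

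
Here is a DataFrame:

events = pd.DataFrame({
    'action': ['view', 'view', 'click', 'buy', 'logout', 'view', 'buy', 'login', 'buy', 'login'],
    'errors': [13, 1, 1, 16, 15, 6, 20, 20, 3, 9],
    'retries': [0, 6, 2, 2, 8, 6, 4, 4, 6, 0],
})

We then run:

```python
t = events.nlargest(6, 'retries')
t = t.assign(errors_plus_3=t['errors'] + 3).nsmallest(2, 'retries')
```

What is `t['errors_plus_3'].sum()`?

46

take 6 rows with largest retries:
   action  errors  retries
4  logout      15        8
1    view       1        6
5    view       6        6
8     buy       3        6
6     buy      20        4
7   login      20        4
add column errors_plus_3 = t['errors'] + 3:
   action  errors  retries  errors_plus_3
4  logout      15        8             18
1    view       1        6              4
5    view       6        6              9
8     buy       3        6              6
6     buy      20        4             23
7   login      20        4             23
take 2 rows with smallest retries:
  action  errors  retries  errors_plus_3
6    buy      20        4             23
7  login      20        4             23
Hence 46.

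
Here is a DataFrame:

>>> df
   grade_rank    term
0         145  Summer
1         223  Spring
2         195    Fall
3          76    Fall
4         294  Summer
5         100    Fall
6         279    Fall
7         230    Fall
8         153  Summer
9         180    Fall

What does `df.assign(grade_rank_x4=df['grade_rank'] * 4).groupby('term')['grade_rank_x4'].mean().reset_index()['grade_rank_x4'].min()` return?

706.666666667

add column grade_rank_x4 = df['grade_rank'] * 4:
   grade_rank    term  grade_rank_x4
0         145  Summer            580
1         223  Spring            892
2         195    Fall            780
3          76    Fall            304
4         294  Summer           1176
5         100    Fall            400
6         279    Fall           1116
7         230    Fall            920
8         153  Summer            612
9         180    Fall            720
group by term, mean of grade_rank_x4:
term
Fall      706.666667
Spring    892.000000
Summer    789.333333
Name: grade_rank_x4, dtype: float64
reset_index():
     term  grade_rank_x4
0    Fall     706.666667
1  Spring     892.000000
2  Summer     789.333333
The min of column 'grade_rank_x4' is 706.666666667.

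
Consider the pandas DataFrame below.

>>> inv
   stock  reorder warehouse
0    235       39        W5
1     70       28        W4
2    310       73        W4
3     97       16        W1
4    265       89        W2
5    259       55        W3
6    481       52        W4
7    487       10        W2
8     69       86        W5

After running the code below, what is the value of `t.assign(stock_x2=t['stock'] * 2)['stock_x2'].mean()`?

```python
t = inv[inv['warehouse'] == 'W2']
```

752.0

filter rows where warehouse == 'W2':
   stock  reorder warehouse
4    265       89        W2
7    487       10        W2
add column stock_x2 = t['stock'] * 2:
   stock  reorder warehouse  stock_x2
4    265       89        W2       530
7    487       10        W2       974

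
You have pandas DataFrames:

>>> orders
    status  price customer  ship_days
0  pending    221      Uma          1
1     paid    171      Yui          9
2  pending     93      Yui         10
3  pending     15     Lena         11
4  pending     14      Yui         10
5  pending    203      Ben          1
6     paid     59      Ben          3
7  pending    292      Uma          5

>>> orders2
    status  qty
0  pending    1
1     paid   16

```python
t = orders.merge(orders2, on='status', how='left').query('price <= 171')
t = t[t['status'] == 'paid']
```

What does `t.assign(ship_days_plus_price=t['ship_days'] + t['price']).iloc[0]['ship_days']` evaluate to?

9

merge on 'status' (how='left') → 8 rows:
    status  price customer  ship_days  qty
0  pending    221      Uma          1    1
1     paid    171      Yui          9   16
2  pending     93      Yui         10    1
3  pending     15     Lena         11    1
4  pending     14      Yui         10    1
5  pending    203      Ben          1    1
6     paid     59      Ben          3   16
7  pending    292      Uma          5    1
filter rows where price <= 171:
    status  price customer  ship_days  qty
1     paid    171      Yui          9   16
2  pending     93      Yui         10    1
3  pending     15     Lena         11    1
4  pending     14      Yui         10    1
6     paid     59      Ben          3   16
filter rows where status == 'paid':
  status  price customer  ship_days  qty
1   paid    171      Yui          9   16
6   paid     59      Ben          3   16
add column ship_days_plus_price = t['ship_days'] + t['price']:
  status  price customer  ship_days  qty  ship_days_plus_price
1   paid    171      Yui          9   16                   180
6   paid     59      Ben          3   16                    62
So iloc[0]['ship_days'] = 9.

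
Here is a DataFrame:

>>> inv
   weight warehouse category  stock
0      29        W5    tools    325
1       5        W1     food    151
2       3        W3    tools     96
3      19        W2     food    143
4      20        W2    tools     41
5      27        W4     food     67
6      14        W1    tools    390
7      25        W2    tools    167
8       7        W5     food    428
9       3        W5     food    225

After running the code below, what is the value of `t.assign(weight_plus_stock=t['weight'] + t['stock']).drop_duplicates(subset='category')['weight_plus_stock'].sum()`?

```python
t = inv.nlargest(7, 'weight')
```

take 7 rows with largest weight:
   weight warehouse category  stock
0      29        W5    tools    325
5      27        W4     food     67
7      25        W2    tools    167
4      20        W2    tools     41
3      19        W2     food    143
6      14        W1    tools    390
8       7        W5     food    428
add column weight_plus_stock = t['weight'] + t['stock']:
   weight warehouse category  stock  weight_plus_stock
0      29        W5    tools    325                354
5      27        W4     food     67                 94
7      25        W2    tools    167                192
4      20        W2    tools     41                 61
3      19        W2     food    143                162
6      14        W1    tools    390                404
8       7        W5     food    428                435
drop duplicate category (keep=first):
   weight warehouse category  stock  weight_plus_stock
0      29        W5    tools    325                354
5      27        W4     food     67                 94
The sum of column 'weight_plus_stock' is 448.

448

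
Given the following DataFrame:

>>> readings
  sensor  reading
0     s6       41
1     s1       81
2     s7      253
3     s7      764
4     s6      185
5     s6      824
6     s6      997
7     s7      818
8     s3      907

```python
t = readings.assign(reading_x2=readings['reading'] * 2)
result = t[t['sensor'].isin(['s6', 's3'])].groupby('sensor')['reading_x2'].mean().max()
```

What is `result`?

1814.0

add column reading_x2 = readings['reading'] * 2:
  sensor  reading  reading_x2
0     s6       41          82
1     s1       81         162
2     s7      253         506
3     s7      764        1528
4     s6      185         370
5     s6      824        1648
6     s6      997        1994
7     s7      818        1636
8     s3      907        1814
filter rows where sensor in ['s6', 's3']:
  sensor  reading  reading_x2
0     s6       41          82
4     s6      185         370
5     s6      824        1648
6     s6      997        1994
8     s3      907        1814
group by sensor, mean of reading_x2:
sensor
s3    1814.0
s6    1023.5
Name: reading_x2, dtype: float64
The max of the resulting series is 1814.0.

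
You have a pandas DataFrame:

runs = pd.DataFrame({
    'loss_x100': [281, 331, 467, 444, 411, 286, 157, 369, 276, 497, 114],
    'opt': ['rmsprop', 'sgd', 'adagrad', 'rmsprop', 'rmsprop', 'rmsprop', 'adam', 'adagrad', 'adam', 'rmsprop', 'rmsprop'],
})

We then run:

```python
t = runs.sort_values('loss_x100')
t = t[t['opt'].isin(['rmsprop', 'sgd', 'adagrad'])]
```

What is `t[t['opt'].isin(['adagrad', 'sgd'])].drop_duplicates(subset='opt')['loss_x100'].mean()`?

sort by loss_x100:
    loss_x100      opt
10        114  rmsprop
6         157     adam
8         276     adam
0         281  rmsprop
5         286  rmsprop
1         331      sgd
7         369  adagrad
4         411  rmsprop
3         444  rmsprop
2         467  adagrad
9         497  rmsprop
filter rows where opt in ['rmsprop', 'sgd', 'adagrad']:
    loss_x100      opt
10        114  rmsprop
0         281  rmsprop
5         286  rmsprop
1         331      sgd
7         369  adagrad
4         411  rmsprop
3         444  rmsprop
2         467  adagrad
9         497  rmsprop
filter rows where opt in ['adagrad', 'sgd']:
   loss_x100      opt
1        331      sgd
7        369  adagrad
2        467  adagrad
drop duplicate opt (keep=first):
   loss_x100      opt
1        331      sgd
7        369  adagrad
mean of column 'loss_x100' → 350.0

350.0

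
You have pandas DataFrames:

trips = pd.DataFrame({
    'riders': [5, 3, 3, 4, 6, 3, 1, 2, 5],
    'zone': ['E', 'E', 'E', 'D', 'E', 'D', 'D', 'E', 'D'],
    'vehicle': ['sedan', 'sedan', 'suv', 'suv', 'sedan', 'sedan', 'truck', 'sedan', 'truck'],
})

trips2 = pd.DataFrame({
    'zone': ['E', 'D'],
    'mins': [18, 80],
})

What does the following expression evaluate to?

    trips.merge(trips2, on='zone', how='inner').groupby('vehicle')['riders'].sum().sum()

merge on 'zone' (how='inner') → 9 rows:
   riders zone vehicle  mins
0       5    E   sedan    18
1       3    E   sedan    18
2       3    E     suv    18
3       4    D     suv    80
4       6    E   sedan    18
5       3    D   sedan    80
6       1    D   truck    80
7       2    E   sedan    18
8       5    D   truck    80
group by vehicle, sum of riders:
vehicle
sedan    19
suv       7
truck     6
Name: riders, dtype: int64
So sum() = 32.

32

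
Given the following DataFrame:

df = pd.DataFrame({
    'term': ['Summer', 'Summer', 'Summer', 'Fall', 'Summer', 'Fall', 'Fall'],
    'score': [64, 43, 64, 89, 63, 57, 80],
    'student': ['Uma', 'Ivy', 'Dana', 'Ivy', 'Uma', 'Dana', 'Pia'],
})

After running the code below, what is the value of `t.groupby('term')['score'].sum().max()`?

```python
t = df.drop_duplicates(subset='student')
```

drop duplicate student (keep=first):
     term  score student
0  Summer     64     Uma
1  Summer     43     Ivy
2  Summer     64    Dana
6    Fall     80     Pia
group by term, sum of score:
term
Fall       80
Summer    171
Name: score, dtype: int64
Taking the max of the resulting series gives 171.

171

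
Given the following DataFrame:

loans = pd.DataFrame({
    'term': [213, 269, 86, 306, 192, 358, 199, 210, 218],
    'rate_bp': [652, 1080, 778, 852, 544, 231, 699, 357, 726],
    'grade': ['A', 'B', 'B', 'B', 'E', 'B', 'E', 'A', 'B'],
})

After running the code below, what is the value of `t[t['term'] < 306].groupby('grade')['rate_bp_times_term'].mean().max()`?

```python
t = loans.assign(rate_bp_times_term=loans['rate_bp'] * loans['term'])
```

add column rate_bp_times_term = loans['rate_bp'] * loans['term']:
   term  rate_bp grade  rate_bp_times_term
0   213      652     A              138876
1   269     1080     B              290520
2    86      778     B               66908
3   306      852     B              260712
4   192      544     E              104448
5   358      231     B               82698
6   199      699     E              139101
7   210      357     A               74970
8   218      726     B              158268
filter rows where term < 306:
   term  rate_bp grade  rate_bp_times_term
0   213      652     A              138876
1   269     1080     B              290520
2    86      778     B               66908
4   192      544     E              104448
6   199      699     E              139101
7   210      357     A               74970
8   218      726     B              158268
group by grade, mean of rate_bp_times_term:
grade
A    106923.000000
B    171898.666667
E    121774.500000
Name: rate_bp_times_term, dtype: float64

171898.666667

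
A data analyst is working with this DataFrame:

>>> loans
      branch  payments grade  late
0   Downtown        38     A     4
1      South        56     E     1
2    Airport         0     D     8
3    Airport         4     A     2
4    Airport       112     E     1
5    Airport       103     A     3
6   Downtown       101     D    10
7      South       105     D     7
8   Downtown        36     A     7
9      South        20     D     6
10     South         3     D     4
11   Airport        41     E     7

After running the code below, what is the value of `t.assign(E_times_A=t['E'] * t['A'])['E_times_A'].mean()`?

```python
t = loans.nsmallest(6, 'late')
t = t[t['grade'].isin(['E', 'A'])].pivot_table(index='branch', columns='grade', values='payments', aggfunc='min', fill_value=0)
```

149.333333333

take 6 rows with smallest late:
      branch  payments grade  late
1      South        56     E     1
4    Airport       112     E     1
3    Airport         4     A     2
5    Airport       103     A     3
0   Downtown        38     A     4
10     South         3     D     4
filter rows where grade in ['E', 'A']:
     branch  payments grade  late
1     South        56     E     1
4   Airport       112     E     1
3   Airport         4     A     2
5   Airport       103     A     3
0  Downtown        38     A     4
pivot: rows=branch, cols=grade, min(payments):
grade      A    E
branch           
Airport    4  112
Downtown  38    0
South      0   56
add column E_times_A = t['E'] * t['A']:
grade      A    E  E_times_A
branch                      
Airport    4  112        448
Downtown  38    0          0
South      0   56          0
Hence 149.333333333.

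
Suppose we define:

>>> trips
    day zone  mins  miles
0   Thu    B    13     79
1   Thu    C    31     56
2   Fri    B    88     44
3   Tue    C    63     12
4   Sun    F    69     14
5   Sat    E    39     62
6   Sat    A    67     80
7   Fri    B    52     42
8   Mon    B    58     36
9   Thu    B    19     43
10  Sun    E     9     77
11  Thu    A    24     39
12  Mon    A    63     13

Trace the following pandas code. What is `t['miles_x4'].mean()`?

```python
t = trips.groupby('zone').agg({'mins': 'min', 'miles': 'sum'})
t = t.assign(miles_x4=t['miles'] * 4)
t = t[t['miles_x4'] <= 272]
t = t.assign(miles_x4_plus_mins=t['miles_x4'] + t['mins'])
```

group by zone: min(mins), sum(miles):
      mins  miles
zone             
A       24    132
B       13    244
C       31     68
E        9    139
F       69     14
add column miles_x4 = t['miles'] * 4:
      mins  miles  miles_x4
zone                       
A       24    132       528
B       13    244       976
C       31     68       272
E        9    139       556
F       69     14        56
filter rows where miles_x4 <= 272:
      mins  miles  miles_x4
zone                       
C       31     68       272
F       69     14        56
add column miles_x4_plus_mins = t['miles_x4'] + t['mins']:
      mins  miles  miles_x4  miles_x4_plus_mins
zone                                           
C       31     68       272                 303
F       69     14        56                 125
The mean of column 'miles_x4' is 164.0.

164.0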